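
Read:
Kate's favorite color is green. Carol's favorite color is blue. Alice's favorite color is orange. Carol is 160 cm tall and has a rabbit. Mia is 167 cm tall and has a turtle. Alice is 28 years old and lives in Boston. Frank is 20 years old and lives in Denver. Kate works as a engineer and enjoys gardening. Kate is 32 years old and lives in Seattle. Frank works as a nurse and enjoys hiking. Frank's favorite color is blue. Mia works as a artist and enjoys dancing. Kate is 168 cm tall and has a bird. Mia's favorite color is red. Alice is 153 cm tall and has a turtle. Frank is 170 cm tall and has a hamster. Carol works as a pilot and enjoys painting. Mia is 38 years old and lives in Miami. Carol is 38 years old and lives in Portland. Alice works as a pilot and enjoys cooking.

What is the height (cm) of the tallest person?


Tallest: Frank at 170 cm

170


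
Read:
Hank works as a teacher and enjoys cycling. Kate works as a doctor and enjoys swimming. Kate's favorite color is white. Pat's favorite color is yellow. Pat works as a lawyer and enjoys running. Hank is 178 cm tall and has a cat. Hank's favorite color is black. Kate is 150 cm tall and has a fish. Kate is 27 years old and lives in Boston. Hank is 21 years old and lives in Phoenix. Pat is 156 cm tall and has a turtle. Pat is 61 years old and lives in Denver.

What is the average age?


Sum=109, n=3, avg=36.33

36.33


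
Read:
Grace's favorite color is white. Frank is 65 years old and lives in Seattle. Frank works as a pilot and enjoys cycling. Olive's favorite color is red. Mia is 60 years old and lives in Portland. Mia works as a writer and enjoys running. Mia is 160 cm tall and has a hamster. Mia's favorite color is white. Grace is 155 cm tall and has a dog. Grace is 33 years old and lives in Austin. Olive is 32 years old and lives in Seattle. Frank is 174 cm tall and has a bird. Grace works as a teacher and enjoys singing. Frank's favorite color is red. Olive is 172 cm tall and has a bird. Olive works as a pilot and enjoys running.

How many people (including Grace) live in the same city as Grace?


Grace lives in Austin. Count = 1

1


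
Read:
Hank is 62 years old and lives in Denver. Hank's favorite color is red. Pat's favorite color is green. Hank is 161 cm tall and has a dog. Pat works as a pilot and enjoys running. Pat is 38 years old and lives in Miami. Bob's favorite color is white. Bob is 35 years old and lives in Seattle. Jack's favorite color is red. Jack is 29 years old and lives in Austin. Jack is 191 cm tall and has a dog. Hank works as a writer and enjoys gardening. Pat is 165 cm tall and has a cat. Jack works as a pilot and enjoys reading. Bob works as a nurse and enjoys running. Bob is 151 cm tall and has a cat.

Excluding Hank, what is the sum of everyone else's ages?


Sum (excluding Hank): 102

102


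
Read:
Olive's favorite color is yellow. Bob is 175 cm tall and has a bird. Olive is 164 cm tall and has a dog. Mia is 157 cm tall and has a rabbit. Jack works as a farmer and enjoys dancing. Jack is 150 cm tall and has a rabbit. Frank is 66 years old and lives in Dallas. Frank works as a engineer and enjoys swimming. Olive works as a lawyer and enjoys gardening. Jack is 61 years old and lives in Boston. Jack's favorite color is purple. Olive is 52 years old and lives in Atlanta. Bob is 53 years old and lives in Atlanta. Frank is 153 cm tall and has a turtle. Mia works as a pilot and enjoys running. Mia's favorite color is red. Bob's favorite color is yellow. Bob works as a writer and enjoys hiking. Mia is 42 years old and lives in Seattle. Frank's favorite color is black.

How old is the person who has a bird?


Person with bird is Bob, age 53

53


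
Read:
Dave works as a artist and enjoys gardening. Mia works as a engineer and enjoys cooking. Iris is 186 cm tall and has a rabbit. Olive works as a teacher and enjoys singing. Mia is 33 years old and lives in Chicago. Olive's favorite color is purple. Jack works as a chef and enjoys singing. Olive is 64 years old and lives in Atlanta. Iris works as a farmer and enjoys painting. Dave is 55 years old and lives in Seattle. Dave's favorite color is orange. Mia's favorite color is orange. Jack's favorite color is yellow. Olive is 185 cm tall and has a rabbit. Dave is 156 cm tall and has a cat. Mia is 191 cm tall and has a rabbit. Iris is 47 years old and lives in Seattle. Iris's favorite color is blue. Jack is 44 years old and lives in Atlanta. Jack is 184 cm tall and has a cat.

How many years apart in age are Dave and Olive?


55 vs 64, diff = 9

9


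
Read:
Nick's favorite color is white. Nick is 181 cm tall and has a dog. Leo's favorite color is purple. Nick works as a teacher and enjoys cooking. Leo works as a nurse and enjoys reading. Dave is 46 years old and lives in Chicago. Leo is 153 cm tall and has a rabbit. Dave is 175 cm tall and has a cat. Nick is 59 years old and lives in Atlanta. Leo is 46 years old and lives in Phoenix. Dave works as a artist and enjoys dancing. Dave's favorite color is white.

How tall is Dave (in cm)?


Dave is 175 cm tall

175


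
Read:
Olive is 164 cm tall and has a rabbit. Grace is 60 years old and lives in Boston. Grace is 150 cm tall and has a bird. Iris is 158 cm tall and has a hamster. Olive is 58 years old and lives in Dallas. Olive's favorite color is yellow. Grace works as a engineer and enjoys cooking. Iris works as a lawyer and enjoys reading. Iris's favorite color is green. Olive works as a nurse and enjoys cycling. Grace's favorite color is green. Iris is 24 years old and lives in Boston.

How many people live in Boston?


Count in Boston: 2

2


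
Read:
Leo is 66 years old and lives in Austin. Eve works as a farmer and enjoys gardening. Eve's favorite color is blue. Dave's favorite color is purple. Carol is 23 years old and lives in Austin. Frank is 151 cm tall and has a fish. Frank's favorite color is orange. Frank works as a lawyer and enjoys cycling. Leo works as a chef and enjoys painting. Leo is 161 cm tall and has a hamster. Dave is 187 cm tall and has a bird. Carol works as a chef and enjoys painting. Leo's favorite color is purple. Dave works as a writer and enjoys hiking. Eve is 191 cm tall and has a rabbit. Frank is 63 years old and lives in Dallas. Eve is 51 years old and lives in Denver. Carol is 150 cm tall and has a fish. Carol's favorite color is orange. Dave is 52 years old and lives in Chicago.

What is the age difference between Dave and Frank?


|52 - 63| = 11

11


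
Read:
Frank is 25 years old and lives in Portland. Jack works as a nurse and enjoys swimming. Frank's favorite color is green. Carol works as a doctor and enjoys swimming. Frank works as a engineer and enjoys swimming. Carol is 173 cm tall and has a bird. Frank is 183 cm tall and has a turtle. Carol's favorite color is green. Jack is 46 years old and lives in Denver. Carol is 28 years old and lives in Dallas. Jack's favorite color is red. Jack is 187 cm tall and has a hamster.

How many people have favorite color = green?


Count: 2

2


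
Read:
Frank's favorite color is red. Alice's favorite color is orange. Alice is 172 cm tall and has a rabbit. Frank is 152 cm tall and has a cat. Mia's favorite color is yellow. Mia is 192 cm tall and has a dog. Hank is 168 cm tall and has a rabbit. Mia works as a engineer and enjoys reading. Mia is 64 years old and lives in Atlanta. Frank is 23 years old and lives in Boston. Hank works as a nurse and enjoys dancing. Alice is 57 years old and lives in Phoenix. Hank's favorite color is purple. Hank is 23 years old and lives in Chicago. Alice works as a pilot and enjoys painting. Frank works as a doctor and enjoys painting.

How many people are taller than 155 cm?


Taller than 155: 3

3


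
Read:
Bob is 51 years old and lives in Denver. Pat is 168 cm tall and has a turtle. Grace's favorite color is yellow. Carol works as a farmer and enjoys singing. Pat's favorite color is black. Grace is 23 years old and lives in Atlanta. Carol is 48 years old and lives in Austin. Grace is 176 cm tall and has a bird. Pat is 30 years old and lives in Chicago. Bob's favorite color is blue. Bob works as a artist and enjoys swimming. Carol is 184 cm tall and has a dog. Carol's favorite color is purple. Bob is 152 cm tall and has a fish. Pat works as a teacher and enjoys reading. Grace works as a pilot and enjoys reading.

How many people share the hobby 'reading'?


Count: 2

2


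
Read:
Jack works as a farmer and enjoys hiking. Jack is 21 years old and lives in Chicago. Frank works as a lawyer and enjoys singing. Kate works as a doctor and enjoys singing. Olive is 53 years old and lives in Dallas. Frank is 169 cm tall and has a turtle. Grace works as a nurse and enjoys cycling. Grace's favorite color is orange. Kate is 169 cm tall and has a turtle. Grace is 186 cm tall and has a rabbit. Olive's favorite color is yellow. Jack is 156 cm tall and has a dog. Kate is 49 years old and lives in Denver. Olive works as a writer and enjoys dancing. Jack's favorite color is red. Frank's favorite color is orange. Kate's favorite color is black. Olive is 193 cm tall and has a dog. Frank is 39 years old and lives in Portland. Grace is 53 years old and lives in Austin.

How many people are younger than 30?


Filter: 1

1


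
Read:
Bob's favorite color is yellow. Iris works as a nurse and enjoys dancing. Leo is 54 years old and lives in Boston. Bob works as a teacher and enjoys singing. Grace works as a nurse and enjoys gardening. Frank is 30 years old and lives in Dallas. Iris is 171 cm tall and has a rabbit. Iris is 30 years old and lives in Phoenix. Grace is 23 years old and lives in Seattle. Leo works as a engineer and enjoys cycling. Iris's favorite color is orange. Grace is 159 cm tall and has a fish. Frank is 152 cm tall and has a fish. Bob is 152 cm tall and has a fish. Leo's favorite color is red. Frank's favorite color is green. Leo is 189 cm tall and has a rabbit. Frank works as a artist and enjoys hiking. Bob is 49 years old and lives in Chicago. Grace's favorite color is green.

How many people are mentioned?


People: Bob, Grace, Iris, Frank, Leo. Count = 5

5


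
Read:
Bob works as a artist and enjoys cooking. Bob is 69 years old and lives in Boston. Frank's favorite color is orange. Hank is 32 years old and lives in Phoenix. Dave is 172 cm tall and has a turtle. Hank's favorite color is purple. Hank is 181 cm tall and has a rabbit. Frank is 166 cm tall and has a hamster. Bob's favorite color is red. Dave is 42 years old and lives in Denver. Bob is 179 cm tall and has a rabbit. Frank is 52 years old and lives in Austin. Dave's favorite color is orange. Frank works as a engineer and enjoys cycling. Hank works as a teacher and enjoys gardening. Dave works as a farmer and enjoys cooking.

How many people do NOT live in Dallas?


Not in Dallas: 4

4


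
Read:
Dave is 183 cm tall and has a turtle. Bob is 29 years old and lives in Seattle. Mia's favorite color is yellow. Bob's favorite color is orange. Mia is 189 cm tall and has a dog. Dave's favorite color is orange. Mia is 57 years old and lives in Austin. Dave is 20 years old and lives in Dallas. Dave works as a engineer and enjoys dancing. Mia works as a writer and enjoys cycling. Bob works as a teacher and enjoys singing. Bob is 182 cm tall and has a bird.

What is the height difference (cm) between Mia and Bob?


|189 - 182| = 7

7


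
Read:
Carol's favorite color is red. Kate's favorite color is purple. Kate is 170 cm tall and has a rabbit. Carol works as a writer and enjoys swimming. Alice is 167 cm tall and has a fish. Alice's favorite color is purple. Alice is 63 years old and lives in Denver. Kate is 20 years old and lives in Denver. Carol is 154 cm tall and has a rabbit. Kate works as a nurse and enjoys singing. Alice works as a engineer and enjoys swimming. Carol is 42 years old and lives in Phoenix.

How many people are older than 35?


Filter: 2

2


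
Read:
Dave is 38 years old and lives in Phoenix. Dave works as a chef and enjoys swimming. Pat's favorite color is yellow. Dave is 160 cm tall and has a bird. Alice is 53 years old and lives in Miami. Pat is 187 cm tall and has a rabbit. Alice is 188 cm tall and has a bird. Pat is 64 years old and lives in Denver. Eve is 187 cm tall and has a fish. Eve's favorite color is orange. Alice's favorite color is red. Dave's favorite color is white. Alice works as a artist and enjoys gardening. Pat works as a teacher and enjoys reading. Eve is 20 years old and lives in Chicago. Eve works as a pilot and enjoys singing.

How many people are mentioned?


People: Pat, Eve, Alice, Dave. Count = 4

4


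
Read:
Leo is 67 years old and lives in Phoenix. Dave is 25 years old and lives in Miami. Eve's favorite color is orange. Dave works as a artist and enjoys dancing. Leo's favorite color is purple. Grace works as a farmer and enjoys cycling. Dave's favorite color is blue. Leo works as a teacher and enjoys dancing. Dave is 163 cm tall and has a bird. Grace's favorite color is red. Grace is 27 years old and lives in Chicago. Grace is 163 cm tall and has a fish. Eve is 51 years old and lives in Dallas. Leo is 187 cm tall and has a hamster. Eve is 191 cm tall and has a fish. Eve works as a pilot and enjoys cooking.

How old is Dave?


Dave is 25 years old

25


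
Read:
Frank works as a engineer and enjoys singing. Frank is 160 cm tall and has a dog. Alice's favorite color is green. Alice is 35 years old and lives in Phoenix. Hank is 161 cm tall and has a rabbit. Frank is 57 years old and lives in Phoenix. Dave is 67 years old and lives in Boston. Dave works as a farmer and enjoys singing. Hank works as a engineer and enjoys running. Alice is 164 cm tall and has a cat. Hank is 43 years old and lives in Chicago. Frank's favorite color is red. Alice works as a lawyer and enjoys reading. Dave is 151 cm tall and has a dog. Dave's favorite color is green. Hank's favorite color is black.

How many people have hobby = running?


Count: 1

1


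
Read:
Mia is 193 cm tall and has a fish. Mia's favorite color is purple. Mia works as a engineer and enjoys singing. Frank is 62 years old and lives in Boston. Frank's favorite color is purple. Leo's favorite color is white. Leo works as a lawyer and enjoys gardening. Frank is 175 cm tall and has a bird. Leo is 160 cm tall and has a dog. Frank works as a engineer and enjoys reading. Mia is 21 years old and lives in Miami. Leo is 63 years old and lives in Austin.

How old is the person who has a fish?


Person with fish is Mia, age 21

21


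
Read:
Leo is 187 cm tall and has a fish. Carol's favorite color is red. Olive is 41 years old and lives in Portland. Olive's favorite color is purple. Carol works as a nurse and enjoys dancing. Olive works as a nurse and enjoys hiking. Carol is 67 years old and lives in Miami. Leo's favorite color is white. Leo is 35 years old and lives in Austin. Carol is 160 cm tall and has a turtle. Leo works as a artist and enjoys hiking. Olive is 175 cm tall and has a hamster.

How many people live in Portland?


Count in Portland: 1

1


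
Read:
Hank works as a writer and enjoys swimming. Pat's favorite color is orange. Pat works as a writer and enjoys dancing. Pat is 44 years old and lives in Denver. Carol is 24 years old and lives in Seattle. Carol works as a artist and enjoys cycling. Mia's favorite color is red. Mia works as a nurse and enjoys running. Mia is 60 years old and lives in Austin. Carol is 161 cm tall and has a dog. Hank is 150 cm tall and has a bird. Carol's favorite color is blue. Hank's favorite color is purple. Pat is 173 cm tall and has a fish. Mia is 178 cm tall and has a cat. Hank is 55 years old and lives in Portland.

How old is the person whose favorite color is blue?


Person with favorite color=blue is Carol, age 24

24


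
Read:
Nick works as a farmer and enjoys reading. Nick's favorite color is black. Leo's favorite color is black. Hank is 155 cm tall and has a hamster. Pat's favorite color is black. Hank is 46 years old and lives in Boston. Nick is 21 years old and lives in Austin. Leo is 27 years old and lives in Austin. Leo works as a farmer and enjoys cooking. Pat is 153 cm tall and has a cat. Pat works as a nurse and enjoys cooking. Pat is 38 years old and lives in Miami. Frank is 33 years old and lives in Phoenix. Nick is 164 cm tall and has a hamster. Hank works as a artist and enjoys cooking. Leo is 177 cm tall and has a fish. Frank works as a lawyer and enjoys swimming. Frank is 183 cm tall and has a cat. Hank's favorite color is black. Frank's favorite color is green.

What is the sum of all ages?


46+38+21+33+27 = 165

165


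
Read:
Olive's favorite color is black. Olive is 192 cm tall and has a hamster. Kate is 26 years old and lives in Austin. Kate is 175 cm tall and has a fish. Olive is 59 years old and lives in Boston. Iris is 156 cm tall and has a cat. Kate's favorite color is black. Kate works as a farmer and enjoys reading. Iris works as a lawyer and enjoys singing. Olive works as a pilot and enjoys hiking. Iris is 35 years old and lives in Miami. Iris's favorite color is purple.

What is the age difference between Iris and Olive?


|35 - 59| = 24

24


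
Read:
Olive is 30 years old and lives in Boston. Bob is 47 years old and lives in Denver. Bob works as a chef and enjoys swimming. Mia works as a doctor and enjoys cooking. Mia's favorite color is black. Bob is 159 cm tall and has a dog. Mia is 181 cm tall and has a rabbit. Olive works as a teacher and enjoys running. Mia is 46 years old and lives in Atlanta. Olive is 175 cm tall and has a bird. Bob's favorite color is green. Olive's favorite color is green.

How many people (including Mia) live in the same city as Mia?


Mia lives in Atlanta. Count = 1

1


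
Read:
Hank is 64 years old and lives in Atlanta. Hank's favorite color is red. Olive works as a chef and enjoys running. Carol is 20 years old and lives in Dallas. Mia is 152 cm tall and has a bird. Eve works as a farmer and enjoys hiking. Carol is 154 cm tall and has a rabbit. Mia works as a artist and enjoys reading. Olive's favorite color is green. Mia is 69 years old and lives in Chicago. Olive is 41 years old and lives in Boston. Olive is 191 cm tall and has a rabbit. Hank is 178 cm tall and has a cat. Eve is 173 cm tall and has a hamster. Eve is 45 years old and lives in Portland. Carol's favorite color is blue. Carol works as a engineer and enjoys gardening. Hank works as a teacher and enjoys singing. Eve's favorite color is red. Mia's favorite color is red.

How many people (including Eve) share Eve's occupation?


Eve is a farmer. Count = 1

1


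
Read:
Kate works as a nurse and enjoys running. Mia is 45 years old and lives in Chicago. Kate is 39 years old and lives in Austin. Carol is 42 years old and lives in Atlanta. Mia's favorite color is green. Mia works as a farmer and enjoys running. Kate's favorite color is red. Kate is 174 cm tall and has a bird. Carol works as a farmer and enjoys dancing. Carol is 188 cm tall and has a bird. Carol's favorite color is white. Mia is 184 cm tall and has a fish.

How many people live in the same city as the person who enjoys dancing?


Person with hobby dancing is Carol, city Atlanta. Count = 1

1


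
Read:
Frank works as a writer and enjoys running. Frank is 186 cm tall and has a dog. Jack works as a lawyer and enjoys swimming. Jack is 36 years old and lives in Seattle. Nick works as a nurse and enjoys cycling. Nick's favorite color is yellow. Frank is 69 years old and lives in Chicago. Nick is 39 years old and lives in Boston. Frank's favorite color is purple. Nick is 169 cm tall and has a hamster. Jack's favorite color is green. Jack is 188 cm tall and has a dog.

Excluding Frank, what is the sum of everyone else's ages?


Sum (excluding Frank): 75

75


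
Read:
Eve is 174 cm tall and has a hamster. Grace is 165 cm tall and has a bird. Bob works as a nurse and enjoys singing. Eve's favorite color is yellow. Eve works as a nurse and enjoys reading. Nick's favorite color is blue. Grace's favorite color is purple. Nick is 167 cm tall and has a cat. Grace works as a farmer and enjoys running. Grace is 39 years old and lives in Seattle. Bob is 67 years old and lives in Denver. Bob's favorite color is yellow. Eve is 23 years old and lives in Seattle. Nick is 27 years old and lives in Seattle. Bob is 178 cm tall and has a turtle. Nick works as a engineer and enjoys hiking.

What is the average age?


Sum=156, n=4, avg=39

39


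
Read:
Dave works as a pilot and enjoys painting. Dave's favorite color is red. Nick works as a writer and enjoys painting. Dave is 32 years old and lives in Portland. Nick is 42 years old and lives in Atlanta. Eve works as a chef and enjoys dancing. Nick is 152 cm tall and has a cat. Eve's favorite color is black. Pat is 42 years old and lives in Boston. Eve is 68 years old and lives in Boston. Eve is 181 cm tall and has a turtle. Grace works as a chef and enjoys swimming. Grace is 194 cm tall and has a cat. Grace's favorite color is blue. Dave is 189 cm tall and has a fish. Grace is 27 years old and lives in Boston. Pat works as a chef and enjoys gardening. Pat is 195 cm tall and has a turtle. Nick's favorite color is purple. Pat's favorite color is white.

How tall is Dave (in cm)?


Dave is 189 cm tall

189


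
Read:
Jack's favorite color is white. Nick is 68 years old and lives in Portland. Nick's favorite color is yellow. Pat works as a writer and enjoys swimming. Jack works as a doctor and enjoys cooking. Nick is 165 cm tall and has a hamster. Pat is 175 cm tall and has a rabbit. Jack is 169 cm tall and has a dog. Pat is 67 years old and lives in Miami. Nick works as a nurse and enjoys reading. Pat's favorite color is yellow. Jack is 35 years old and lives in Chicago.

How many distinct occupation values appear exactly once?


Unique occupation values: 3

3


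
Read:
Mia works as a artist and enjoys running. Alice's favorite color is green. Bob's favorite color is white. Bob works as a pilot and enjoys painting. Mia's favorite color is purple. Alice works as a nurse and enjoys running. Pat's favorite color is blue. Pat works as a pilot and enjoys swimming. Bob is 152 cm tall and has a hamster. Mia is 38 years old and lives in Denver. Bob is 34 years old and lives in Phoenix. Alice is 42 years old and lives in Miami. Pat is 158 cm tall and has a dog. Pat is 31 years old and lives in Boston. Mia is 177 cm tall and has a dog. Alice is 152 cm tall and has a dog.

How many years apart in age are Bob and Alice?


34 vs 42, diff = 8

8


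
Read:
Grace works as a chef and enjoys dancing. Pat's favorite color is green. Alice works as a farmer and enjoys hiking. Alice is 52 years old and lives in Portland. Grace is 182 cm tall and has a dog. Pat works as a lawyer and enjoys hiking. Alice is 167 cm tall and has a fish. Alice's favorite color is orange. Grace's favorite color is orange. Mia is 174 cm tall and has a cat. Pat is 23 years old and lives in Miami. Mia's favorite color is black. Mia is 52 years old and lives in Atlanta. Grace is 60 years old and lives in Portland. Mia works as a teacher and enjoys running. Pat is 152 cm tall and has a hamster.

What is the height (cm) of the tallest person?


Tallest: Grace at 182 cm

182


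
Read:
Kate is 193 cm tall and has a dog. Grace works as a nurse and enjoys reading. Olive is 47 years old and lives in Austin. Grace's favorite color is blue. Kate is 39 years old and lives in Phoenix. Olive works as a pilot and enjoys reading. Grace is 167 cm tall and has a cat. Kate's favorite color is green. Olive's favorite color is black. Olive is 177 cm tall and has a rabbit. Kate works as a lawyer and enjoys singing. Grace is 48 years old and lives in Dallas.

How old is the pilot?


The pilot is Olive, age 47

47


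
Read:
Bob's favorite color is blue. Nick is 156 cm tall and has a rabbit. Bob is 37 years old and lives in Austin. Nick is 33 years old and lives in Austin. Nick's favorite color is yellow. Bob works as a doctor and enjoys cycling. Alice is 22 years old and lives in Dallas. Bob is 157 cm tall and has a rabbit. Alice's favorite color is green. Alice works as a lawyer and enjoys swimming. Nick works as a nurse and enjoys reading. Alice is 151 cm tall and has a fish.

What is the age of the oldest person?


Oldest: Bob at 37

37


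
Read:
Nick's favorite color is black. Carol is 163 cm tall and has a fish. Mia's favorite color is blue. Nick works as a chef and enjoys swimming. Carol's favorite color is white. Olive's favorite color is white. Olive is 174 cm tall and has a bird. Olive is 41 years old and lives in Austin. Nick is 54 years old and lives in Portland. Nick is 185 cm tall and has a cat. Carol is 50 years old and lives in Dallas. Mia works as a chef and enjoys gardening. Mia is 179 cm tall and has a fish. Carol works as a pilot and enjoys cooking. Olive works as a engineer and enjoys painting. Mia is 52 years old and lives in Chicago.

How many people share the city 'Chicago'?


Count: 1

1


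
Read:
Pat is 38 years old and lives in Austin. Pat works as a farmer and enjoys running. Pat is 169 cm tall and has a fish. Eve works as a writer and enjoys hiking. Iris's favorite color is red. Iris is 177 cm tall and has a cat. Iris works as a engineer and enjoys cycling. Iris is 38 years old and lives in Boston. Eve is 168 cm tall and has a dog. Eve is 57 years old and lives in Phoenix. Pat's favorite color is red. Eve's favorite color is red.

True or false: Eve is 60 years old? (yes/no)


Eve is actually 57. no

no


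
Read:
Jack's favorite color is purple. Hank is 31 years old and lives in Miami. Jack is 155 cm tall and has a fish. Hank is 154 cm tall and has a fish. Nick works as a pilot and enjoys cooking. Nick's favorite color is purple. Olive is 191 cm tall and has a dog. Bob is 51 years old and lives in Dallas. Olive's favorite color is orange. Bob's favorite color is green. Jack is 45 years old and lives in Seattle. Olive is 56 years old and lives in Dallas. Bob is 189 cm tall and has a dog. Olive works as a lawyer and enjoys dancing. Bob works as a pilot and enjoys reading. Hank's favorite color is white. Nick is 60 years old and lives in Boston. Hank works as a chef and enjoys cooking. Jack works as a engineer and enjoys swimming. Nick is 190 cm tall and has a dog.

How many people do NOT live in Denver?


Not in Denver: 5

5


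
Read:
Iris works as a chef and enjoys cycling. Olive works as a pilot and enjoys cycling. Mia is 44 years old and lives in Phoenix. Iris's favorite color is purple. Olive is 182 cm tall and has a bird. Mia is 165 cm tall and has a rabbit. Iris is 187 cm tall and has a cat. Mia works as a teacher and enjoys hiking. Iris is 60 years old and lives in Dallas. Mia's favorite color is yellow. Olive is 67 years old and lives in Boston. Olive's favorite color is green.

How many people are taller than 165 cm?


Taller than 165: 2

2


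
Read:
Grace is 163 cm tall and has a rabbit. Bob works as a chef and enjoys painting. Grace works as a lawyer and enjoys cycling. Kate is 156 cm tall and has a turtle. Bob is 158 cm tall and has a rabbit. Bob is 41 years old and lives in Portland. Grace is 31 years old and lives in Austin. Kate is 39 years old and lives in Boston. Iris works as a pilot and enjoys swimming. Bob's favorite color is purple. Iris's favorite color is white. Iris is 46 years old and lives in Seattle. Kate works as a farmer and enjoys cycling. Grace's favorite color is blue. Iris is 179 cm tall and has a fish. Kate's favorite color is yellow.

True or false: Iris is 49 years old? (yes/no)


Iris is actually 46. no

no


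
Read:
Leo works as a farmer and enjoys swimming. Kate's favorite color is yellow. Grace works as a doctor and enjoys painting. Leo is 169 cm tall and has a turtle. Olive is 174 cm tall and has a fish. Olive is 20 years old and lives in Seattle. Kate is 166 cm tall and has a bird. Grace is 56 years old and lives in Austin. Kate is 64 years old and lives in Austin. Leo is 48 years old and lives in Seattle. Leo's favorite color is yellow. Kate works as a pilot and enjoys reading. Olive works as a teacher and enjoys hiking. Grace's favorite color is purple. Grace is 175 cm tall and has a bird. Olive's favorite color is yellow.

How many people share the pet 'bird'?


Count: 2

2


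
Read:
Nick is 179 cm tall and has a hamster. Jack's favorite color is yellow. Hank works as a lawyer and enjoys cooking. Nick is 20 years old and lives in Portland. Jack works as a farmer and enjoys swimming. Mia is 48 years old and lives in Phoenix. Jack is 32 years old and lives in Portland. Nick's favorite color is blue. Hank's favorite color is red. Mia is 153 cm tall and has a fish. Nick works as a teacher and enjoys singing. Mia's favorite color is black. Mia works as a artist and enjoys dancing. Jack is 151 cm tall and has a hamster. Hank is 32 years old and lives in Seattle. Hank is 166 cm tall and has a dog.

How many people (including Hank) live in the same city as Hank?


Hank lives in Seattle. Count = 1

1


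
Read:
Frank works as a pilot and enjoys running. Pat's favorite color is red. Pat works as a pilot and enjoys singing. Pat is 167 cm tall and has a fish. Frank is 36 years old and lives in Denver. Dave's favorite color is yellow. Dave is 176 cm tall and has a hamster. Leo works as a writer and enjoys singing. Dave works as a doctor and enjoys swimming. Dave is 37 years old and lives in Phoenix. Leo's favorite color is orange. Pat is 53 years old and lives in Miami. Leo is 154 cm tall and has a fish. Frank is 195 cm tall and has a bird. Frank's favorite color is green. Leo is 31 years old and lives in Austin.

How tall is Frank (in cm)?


Frank is 195 cm tall

195


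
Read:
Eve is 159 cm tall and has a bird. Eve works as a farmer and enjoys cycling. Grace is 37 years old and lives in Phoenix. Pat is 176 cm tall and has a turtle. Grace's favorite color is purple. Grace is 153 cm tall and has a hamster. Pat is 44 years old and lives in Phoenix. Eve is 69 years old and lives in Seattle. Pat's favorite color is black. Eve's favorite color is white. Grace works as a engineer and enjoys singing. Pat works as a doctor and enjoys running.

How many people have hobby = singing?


Count: 1

1


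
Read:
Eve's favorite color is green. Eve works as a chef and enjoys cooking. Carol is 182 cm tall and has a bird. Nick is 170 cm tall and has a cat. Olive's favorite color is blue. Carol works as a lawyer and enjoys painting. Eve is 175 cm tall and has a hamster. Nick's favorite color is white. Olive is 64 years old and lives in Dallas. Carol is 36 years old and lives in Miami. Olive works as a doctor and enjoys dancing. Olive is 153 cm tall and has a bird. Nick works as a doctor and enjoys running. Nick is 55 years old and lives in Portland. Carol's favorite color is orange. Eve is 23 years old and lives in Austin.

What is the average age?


Sum=178, n=4, avg=44.5

44.5


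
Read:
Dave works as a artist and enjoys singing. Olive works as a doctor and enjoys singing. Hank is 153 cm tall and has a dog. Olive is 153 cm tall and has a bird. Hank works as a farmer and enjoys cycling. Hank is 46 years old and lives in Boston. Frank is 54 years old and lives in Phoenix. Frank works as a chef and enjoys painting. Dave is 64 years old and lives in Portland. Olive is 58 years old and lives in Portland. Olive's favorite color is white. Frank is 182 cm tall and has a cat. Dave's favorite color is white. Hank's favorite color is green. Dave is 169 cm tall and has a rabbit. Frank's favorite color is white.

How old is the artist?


The artist is Dave, age 64

64


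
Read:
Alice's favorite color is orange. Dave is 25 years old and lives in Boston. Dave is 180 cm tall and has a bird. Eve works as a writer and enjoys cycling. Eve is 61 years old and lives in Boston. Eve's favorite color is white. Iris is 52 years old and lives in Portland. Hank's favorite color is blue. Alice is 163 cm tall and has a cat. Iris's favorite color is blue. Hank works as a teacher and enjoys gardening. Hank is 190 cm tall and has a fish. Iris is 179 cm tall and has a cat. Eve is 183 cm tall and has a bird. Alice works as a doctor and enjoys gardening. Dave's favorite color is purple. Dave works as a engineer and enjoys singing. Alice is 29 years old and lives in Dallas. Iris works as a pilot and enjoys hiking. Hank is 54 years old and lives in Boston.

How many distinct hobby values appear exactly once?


Unique hobby values: 3

3


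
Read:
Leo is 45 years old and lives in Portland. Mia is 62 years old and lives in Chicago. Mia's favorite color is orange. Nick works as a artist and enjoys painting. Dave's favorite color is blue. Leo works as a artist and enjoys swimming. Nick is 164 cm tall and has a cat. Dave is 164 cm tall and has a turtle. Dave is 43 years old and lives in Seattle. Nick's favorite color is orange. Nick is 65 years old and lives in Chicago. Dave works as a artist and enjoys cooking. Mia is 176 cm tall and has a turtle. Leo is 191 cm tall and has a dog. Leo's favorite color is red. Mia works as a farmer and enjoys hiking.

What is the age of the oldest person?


Oldest: Nick at 65

65


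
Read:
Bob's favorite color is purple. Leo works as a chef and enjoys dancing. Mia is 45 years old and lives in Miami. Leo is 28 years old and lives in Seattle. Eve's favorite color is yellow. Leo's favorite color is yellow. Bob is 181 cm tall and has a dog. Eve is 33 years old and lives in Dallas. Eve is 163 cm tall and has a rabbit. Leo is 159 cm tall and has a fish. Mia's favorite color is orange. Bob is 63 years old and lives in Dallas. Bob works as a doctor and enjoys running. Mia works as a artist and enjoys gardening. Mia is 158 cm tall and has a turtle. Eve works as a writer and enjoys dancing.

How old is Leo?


Leo is 28 years old

28


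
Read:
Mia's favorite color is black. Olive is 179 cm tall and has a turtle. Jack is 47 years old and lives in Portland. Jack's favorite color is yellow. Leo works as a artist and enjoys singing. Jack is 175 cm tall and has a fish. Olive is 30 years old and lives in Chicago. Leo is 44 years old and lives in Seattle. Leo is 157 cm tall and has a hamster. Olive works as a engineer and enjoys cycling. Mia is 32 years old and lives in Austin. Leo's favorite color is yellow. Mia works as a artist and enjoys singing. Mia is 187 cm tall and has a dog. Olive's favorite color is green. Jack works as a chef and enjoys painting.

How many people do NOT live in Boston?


Not in Boston: 4

4


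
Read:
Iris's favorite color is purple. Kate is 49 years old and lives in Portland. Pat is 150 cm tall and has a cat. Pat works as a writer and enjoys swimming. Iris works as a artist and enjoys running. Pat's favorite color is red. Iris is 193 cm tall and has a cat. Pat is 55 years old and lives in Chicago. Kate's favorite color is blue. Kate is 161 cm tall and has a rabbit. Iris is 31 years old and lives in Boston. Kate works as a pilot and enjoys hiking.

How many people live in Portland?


Count in Portland: 1

1


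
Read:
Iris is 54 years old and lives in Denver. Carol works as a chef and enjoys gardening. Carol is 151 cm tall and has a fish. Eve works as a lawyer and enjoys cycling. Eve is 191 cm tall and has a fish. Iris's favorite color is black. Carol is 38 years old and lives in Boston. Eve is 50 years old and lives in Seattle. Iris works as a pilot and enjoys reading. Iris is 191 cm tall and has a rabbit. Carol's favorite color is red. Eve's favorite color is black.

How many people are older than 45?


Filter: 2

2


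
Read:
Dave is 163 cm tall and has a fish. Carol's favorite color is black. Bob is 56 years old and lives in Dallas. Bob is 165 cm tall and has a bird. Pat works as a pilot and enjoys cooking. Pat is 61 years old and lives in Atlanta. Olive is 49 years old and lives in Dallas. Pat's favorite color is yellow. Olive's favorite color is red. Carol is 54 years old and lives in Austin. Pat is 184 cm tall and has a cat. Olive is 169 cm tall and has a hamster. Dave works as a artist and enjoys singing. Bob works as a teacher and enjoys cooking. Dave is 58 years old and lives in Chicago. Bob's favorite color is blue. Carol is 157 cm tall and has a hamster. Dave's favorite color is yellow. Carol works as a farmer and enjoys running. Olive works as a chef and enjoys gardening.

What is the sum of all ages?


54+58+49+61+56 = 278

278


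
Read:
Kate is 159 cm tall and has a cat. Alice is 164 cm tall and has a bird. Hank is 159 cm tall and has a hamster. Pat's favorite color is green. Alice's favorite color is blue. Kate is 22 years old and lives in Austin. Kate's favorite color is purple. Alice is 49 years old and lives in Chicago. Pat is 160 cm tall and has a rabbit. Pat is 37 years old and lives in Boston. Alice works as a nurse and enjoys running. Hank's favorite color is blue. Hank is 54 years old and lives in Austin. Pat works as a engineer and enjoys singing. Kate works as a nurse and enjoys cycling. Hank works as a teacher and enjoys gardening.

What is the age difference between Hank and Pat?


|54 - 37| = 17

17


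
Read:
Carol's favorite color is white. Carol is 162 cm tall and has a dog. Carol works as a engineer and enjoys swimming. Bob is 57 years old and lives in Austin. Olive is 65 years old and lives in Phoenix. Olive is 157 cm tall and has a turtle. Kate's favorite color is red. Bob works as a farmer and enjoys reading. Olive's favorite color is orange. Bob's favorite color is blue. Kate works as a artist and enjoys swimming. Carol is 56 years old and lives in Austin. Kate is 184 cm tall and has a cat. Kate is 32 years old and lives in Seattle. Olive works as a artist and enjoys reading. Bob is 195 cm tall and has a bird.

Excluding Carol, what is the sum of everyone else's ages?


Sum (excluding Carol): 154

154


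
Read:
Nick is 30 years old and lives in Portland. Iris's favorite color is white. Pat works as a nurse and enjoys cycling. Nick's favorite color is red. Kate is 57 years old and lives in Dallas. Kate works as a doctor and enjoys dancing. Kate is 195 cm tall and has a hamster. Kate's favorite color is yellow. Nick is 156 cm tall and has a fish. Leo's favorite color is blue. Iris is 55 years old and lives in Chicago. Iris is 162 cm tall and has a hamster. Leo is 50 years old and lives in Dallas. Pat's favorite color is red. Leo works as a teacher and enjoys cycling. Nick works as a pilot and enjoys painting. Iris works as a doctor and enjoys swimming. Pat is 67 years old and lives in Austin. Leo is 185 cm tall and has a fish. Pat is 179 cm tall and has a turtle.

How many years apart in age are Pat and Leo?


67 vs 50, diff = 17

17


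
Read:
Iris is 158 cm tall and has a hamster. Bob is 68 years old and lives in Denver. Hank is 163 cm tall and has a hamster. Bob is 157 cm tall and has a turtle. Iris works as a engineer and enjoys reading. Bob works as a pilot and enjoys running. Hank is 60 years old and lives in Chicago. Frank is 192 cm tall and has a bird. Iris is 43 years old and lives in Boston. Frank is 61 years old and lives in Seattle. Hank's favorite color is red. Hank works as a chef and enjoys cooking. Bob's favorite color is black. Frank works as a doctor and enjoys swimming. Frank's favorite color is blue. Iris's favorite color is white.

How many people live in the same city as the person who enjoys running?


Person with hobby running is Bob, city Denver. Count = 1

1


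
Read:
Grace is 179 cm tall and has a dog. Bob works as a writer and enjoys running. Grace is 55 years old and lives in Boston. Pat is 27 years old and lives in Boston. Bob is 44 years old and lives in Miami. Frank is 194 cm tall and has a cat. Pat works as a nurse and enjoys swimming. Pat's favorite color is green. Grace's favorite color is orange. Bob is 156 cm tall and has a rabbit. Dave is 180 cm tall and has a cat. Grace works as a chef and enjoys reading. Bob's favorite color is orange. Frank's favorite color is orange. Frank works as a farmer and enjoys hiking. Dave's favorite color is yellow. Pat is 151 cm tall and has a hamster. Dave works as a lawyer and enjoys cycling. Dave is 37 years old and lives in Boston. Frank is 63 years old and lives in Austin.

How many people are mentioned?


People: Bob, Pat, Frank, Dave, Grace. Count = 5

5
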